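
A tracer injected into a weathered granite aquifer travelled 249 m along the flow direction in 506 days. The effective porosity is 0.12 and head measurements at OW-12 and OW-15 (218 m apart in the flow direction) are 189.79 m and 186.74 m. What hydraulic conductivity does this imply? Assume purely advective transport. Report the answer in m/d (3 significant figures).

4.22 m/d

Hydraulic gradient i = (189.79 − 186.74) / 218 = 3.05 / 218 = 0.01399
v = L / t = 249 / 506 = 0.4921 m/d
K = v · n / i = 0.4921 × 0.12 / 0.01399 = 4.22 m/d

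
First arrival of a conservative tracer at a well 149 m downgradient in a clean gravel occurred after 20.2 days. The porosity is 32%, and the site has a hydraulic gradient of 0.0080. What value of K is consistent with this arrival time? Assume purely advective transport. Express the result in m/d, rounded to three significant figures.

295 m/d

v = L / t = 149 / 20.2 = 7.376 m/d
K = v · n / i = 7.376 × 0.32 / 0.0080 = 295 m/d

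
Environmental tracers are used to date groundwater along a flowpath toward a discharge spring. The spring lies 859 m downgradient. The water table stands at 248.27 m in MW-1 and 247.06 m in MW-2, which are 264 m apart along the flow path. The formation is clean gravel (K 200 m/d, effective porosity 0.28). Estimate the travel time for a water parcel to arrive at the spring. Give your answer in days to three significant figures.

262 days

Hydraulic gradient i = (248.27 − 247.06) / 264 = 1.21 / 264 = 0.004583
q = Ki = 200 × 0.004583 = 0.9167 m/d
Seepage velocity v = q / n = 0.9167 / 0.28 = 3.274 m/d
t = L / v = 859 / 3.274 = 262.4 d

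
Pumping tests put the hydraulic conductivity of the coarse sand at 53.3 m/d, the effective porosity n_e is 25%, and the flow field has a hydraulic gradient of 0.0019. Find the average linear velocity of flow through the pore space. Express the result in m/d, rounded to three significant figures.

Darcy flux q = K·i = 53.3 × 0.0019 = 0.1013 m/d
v_s = q/n_e = 0.1013/0.25 = 0.4051 m/d

0.405 m/d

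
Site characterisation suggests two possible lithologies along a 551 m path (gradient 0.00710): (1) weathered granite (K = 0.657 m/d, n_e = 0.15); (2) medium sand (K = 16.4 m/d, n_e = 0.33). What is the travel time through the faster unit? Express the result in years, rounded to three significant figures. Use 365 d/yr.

Unit 1 (weathered granite): v = 0.657×0.0071/0.15 = 0.03110 m/d, t = 551/0.03110 = 17720 d
Unit 2 (medium sand): v = 16.4×0.0071/0.33 = 0.3528 m/d, t = 551/0.3528 = 1562 d
Faster: 1562 d / 365 = 4.28 yr

4.28 years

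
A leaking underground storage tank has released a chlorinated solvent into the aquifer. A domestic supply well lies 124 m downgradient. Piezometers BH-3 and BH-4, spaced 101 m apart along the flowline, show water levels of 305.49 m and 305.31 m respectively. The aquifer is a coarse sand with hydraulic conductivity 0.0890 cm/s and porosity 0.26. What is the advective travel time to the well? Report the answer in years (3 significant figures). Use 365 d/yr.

0.645 years

Hydraulic gradient i = (305.49 − 305.31) / 101 = 0.18 / 101 = 0.001782
K = 0.0890 cm/s × 864 = 76.90 m/d
q = Ki = 76.90 × 0.001782 = 0.1370 m/d
Average linear velocity = 0.1370 / 0.26 = 0.5271 m/d
t = L / v = 124 / 0.5271 = 235.3 d
   = 235.3 / 365 = 0.645 yr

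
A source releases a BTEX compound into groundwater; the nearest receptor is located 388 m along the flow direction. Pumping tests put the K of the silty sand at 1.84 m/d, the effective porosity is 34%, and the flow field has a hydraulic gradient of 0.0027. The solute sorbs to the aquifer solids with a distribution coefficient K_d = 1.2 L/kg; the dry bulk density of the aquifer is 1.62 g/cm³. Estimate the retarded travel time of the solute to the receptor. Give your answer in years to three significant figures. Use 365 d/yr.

Darcy flux q = K·i = 1.84 × 0.0027 = 0.004968 m/d
Average linear velocity = 0.004968 / 0.34 = 0.01461 m/d
Retardation R = 1 + ρ_b·K_d/n = 1 + 1.62×1.2/0.34 = 6.718
Contaminant velocity v_c = v/R = 0.01461/6.718 = 0.002175 m/d
t = L/v_c = 388/0.002175 = 178400 d
   = 178400/365 = 489 yr

489 years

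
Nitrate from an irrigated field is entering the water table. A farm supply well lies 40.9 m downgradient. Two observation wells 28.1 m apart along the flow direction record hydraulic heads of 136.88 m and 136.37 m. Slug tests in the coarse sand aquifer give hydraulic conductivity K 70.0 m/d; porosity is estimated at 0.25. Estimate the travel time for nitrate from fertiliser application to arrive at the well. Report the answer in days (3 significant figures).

8.05 days

Hydraulic gradient i = (136.88 − 136.37) / 28.1 = 0.51 / 28.1 = 0.01815
Darcy flux q = K·i = 70.0 × 0.01815 = 1.270 m/d
Seepage velocity v = q / n = 1.270 / 0.25 = 5.082 m/d
t = L / v = 40.9 / 5.082 = 8.048 d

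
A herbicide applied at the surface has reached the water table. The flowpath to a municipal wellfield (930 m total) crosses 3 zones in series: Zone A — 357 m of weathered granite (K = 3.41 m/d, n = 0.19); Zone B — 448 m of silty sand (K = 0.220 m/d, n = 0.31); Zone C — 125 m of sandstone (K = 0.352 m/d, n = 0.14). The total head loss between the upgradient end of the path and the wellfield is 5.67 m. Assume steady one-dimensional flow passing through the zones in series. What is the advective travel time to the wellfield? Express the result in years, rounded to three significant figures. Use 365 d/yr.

270 years

Continuity: the same q passes through each zone, so ΔH = q·Σ(L_j/K_j) — the zones act as resistances in series.
Σ(L/K) = 357/3.41 + 448/0.220 + 125/0.352 = 104.7 + 2036 + 355.1 = 2496 d
q = ΔH / Σ(L/K) = 5.67 / 2496 = 0.002271 m/d (same in every zone)
Zone A: v = q/n = 0.002271/0.19 = 0.01196 m/d → t_A = 357/0.01196 = 29860 d
Zone B: v = q/n = 0.002271/0.31 = 0.007327 m/d → t_B = 448/0.007327 = 61140 d
Zone C: v = q/n = 0.002271/0.14 = 0.01622 m/d → t_C = 125/0.01622 = 7704 d
Total t = 29860 + 61140 + 7704 = 98710 d
   = 98710 / 365 = 270 yr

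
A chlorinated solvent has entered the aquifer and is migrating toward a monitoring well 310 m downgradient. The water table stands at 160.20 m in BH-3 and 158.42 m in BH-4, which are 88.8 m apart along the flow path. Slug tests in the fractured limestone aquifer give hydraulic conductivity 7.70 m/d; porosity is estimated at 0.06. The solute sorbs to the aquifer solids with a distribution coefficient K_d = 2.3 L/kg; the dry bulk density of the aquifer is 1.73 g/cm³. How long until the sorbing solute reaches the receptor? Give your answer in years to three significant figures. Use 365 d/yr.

Hydraulic gradient i = (160.20 − 158.42) / 88.8 = 1.78 / 88.8 = 0.02005
Darcy flux q = K·i = 7.70 × 0.02005 = 0.1543 m/d
v = Ki/n = 7.70·0.02005/0.06 = 2.572 m/d
Retardation R = 1 + ρ_b·K_d/n = 1 + 1.73×2.3/0.06 = 67.32
Contaminant velocity v_c = v/R = 2.572/67.32 = 0.03821 m/d
t = L/v_c = 310/0.03821 = 8112 d
   = 8112/365 = 22.2 yr

22.2 years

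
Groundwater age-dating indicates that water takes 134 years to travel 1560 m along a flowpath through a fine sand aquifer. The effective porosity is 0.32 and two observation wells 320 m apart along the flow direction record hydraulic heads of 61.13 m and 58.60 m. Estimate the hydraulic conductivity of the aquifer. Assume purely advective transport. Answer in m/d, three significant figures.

Hydraulic gradient i = (61.13 − 58.60) / 320 = 2.53 / 320 = 0.007906
t = 134 years = 48910 d
v = L / t = 1560 / 48910 = 0.03190 m/d
K = v · n / i = 0.03190 × 0.32 / 0.007906 = 1.29 m/d

1.29 m/d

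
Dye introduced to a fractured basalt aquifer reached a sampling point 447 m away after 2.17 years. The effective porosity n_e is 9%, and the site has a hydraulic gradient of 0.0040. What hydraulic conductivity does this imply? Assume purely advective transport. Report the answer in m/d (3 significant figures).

t = 2.17 years = 792.1 d
v = L / t = 447 / 792.1 = 0.5644 m/d
K = v · n / i = 0.5644 × 0.09 / 0.0040 = 12.7 m/d

12.7 m/d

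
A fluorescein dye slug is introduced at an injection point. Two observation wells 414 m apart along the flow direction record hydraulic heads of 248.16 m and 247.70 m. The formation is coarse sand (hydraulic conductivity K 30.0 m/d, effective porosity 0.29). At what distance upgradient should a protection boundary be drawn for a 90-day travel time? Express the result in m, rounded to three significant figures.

Hydraulic gradient i = (248.16 − 247.70) / 414 = 0.46 / 414 = 0.001111
Darcy flux q = K·i = 30.0 × 0.001111 = 0.03333 m/d
Average linear velocity = 0.03333 / 0.29 = 0.1149 m/d
L = v × T = 0.1149 × 90 = 10.34 m

10.3 m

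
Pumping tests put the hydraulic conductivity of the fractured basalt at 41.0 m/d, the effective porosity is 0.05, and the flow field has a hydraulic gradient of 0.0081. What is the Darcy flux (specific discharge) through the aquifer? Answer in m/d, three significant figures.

Darcy flux q = K·i = 41.0 × 0.0081 = 0.3321 m/d

0.332 m/d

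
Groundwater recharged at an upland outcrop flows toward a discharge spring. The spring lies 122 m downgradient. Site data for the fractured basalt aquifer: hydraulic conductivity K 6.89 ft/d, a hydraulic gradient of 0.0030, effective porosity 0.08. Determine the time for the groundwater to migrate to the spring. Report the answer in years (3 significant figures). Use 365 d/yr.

K = 6.89 ft/d × 0.3048 = 2.100 m/d
q = Ki = 2.100 × 0.0030 = 0.006300 m/d
v_s = q/n_e = 0.006300/0.08 = 0.07875 m/d
t = L / v = 122 / 0.07875 = 1549 d
   = 1549 / 365 = 4.24 yr

4.24 years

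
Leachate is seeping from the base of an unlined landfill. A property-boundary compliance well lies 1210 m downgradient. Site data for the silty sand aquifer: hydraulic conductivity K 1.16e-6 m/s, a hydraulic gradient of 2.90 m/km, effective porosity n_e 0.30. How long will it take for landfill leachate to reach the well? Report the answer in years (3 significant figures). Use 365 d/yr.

3420 years

K = 1.16e-6 m/s × 86400 s/d = 0.1002 m/d
q = Ki = 0.1002 × 0.0029 = 2.906e-4 m/d
Average linear velocity = 2.906e-4 / 0.30 = 9.688e-4 m/d
t = L / v = 1210 / 9.688e-4 = 1.249e6 d
   = 1.249e6 / 365 = 3420 yr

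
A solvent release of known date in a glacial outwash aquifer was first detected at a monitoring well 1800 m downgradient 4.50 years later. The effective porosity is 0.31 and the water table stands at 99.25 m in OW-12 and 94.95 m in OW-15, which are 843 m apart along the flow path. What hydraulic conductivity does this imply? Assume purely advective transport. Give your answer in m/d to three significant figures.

66.6 m/d

Hydraulic gradient i = (99.25 − 94.95) / 843 = 4.30 / 843 = 0.005101
t = 4.50 years = 1643 d
v = L / t = 1800 / 1643 = 1.096 m/d
K = v · n / i = 1.096 × 0.31 / 0.005101 = 66.6 m/d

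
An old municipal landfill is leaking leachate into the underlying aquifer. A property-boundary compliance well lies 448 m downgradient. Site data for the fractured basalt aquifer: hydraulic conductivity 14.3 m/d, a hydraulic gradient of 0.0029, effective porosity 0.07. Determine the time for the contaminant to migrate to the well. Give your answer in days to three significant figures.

756 days

Specific discharge q = 14.3 × 0.0029 = 0.04147 m/d
Seepage velocity v = q / n = 0.04147 / 0.07 = 0.5924 m/d
t = L / v = 448 / 0.5924 = 756.2 d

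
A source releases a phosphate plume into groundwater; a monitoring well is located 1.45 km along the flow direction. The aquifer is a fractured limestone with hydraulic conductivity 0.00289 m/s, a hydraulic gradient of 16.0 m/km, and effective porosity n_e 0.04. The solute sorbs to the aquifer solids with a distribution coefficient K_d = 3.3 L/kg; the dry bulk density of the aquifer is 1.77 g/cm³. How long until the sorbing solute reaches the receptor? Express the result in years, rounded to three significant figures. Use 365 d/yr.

K = 0.00289 m/s × 86400 s/d = 249.7 m/d
Specific discharge q = 249.7 × 0.016 = 3.995 m/d
v_s = q/n_e = 3.995/0.04 = 99.88 m/d
Retardation R = 1 + ρ_b·K_d/n = 1 + 1.77×3.3/0.04 = 147.0
Contaminant velocity v_c = v/R = 99.88/147.0 = 0.6793 m/d
L = 1.45 km = 1450 m
t = L/v_c = 1450/0.6793 = 2134 d
   = 2134/365 = 5.85 yr

5.85 years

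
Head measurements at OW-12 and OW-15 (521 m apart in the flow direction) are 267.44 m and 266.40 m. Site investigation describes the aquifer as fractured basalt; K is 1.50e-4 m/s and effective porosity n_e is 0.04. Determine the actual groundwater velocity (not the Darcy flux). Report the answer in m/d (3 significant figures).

Hydraulic gradient i = (267.44 − 266.40) / 521 = 1.04 / 521 = 0.001996
K = 1.50e-4 m/s × 86400 s/d = 12.96 m/d
Darcy flux q = K·i = 12.96 × 0.001996 = 0.02587 m/d
Seepage velocity v = q / n = 0.02587 / 0.04 = 0.6468 m/d

0.647 m/d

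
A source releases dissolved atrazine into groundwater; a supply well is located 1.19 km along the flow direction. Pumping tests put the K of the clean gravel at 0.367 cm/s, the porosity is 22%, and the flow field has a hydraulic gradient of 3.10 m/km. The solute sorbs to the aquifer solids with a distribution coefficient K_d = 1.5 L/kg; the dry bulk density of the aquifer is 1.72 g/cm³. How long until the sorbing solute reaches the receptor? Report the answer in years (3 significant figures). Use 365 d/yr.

9.29 years

K = 0.367 cm/s × 864 = 317.1 m/d
Specific discharge q = 317.1 × 0.0031 = 0.9830 m/d
Seepage velocity v = q / n = 0.9830 / 0.22 = 4.468 m/d
Retardation R = 1 + ρ_b·K_d/n = 1 + 1.72×1.5/0.22 = 12.73
Contaminant velocity v_c = v/R = 4.468/12.73 = 0.3511 m/d
L = 1.19 km = 1190 m
t = L/v_c = 1190/0.3511 = 3390 d
   = 3390/365 = 9.29 yr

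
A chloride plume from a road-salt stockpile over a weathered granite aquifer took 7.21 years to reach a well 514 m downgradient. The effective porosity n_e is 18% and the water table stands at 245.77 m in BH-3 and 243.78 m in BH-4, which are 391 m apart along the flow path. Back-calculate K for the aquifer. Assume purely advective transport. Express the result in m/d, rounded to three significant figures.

Hydraulic gradient i = (245.77 − 243.78) / 391 = 1.99 / 391 = 0.005090
t = 7.21 years = 2632 d
v = L / t = 514 / 2632 = 0.1953 m/d
K = v · n / i = 0.1953 × 0.18 / 0.005090 = 6.91 m/d

6.91 m/d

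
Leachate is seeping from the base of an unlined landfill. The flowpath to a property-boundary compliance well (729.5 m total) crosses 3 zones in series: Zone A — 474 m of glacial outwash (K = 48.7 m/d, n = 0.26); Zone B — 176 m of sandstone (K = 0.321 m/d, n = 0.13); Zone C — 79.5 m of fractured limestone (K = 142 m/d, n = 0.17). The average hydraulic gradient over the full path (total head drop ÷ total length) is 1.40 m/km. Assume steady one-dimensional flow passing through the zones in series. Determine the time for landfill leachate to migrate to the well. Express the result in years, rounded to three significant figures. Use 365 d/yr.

239 years

Steady 1-D flow in series ⇒ the Darcy flux q is identical in every zone and the zone head losses add (resistances L/K in series).
Σ(L/K) = 474/48.7 + 176/0.321 + 79.5/142 = 9.733 + 548.3 + 0.5599 = 558.6 d
K_eq = L_total / Σ(L/K) = 729.5 / 558.6 = 1.306 m/d
q = K_eq · i = 1.306 × 0.0014 = 0.001828 m/d (same in every zone)
Zone A: v = q/n = 0.001828/0.26 = 0.007032 m/d → t_A = 474/0.007032 = 67400 d
Zone B: v = q/n = 0.001828/0.13 = 0.01406 m/d → t_B = 176/0.01406 = 12510 d
Zone C: v = q/n = 0.001828/0.17 = 0.01076 m/d → t_C = 79.5/0.01076 = 7392 d
Total t = 67400 + 12510 + 7392 = 87310 d
   = 87310 / 365 = 239 yr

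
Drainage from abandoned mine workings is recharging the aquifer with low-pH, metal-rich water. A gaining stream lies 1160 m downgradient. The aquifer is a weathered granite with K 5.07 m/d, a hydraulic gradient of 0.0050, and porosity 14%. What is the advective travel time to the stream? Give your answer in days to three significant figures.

Darcy flux q = K·i = 5.07 × 0.0050 = 0.02535 m/d
v = Ki/n = 5.07·0.0050/0.14 = 0.1811 m/d
t = L / v = 1160 / 0.1811 = 6406 d

6410 days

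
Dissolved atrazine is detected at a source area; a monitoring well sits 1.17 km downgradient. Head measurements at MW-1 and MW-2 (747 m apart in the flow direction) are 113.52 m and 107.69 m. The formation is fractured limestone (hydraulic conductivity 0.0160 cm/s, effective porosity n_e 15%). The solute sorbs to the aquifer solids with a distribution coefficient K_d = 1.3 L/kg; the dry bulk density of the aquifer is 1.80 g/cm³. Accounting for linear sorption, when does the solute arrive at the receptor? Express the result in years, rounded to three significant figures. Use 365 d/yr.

Hydraulic gradient i = (113.52 − 107.69) / 747 = 5.83 / 747 = 0.007805
K = 0.0160 cm/s × 864 = 13.82 m/d
Specific discharge q = 13.82 × 0.007805 = 0.1079 m/d
v = Ki/n = 13.82·0.007805/0.15 = 0.7193 m/d
Retardation R = 1 + ρ_b·K_d/n = 1 + 1.80×1.3/0.15 = 16.60
Contaminant velocity v_c = v/R = 0.7193/16.60 = 0.04333 m/d
L = 1.17 km = 1170 m
t = L/v_c = 1170/0.04333 = 27000 d
   = 27000/365 = 74.0 yr

74.0 years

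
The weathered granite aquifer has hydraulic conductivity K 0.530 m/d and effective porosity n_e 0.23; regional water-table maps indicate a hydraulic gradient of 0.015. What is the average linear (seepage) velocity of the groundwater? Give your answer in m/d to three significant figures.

0.0346 m/d

q = Ki = 0.530 × 0.015 = 0.007950 m/d
Seepage velocity v = q / n = 0.007950 / 0.23 = 0.03457 m/d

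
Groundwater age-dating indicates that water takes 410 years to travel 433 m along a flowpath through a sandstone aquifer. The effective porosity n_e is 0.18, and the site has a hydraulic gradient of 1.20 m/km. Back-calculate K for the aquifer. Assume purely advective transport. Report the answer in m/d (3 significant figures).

0.434 m/d

t = 410 years = 149700 d
v = L / t = 433 / 149700 = 0.002893 m/d
K = v · n / i = 0.002893 × 0.18 / 0.0012 = 0.434 m/d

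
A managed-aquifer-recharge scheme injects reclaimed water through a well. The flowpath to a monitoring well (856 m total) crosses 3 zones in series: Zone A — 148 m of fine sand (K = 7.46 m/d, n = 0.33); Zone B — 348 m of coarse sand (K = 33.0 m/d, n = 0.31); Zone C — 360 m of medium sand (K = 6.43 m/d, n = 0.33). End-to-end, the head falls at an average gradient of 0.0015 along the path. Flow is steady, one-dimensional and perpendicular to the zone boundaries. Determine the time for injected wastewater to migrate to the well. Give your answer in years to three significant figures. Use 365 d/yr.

For zones in series the flux q is common to all zones; the equivalent conductivity is the harmonic (thickness-weighted) mean, K_eq = L_total / Σ(L_j/K_j).
Σ(L/K) = 148/7.46 + 348/33.0 + 360/6.43 = 19.84 + 10.55 + 55.99 = 86.37 d
K_eq = L_total / Σ(L/K) = 856 / 86.37 = 9.911 m/d
q = K_eq · i = 9.911 × 0.0015 = 0.01487 m/d (same in every zone)
Zone A: v = q/n = 0.01487/0.33 = 0.04505 m/d → t_A = 148/0.04505 = 3285 d
Zone B: v = q/n = 0.01487/0.31 = 0.04795 m/d → t_B = 348/0.04795 = 7257 d
Zone C: v = q/n = 0.01487/0.33 = 0.04505 m/d → t_C = 360/0.04505 = 7991 d
Total t = 3285 + 7257 + 7991 = 18530 d
   = 18530 / 365 = 50.8 yr

50.8 years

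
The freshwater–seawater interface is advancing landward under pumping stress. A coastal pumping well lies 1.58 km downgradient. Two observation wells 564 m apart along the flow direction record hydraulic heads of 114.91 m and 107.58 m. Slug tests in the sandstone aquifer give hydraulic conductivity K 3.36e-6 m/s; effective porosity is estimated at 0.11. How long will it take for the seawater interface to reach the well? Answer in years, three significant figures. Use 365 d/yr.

Hydraulic gradient i = (114.91 − 107.58) / 564 = 7.33 / 564 = 0.01300
K = 3.36e-6 m/s × 86400 s/d = 0.2903 m/d
q = Ki = 0.2903 × 0.01300 = 0.003773 m/d
Average linear velocity = 0.003773 / 0.11 = 0.03430 m/d
L = 1.58 km = 1580 m
t = L / v = 1580 / 0.03430 = 46070 d
   = 46070 / 365 = 126 yr

126 years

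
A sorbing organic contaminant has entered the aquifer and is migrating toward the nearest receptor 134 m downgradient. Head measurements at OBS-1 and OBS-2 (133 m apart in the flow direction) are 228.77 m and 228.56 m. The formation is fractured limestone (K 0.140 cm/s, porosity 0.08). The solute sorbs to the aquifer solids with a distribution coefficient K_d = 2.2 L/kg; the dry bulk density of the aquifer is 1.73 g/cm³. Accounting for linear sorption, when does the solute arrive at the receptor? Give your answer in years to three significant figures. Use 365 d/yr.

Hydraulic gradient i = (228.77 − 228.56) / 133 = 0.21 / 133 = 0.001579
K = 0.140 cm/s × 864 = 121.0 m/d
Darcy flux q = K·i = 121.0 × 0.001579 = 0.1910 m/d
Seepage velocity v = q / n = 0.1910 / 0.08 = 2.387 m/d
Retardation R = 1 + ρ_b·K_d/n = 1 + 1.73×2.2/0.08 = 48.58
Contaminant velocity v_c = v/R = 2.387/48.58 = 0.04915 m/d
t = L/v_c = 134/0.04915 = 2726 d
   = 2726/365 = 7.47 yr

7.47 years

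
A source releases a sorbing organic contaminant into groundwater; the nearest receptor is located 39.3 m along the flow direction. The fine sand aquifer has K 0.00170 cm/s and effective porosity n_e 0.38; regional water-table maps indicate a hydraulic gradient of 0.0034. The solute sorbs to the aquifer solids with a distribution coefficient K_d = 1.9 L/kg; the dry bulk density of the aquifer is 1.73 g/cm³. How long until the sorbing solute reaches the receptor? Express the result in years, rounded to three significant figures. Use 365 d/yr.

79.1 years

K = 0.00170 cm/s × 864 = 1.469 m/d
q = Ki = 1.469 × 0.0034 = 0.004994 m/d
v = Ki/n = 1.469·0.0034/0.38 = 0.01314 m/d
Retardation R = 1 + ρ_b·K_d/n = 1 + 1.73×1.9/0.38 = 9.650
Contaminant velocity v_c = v/R = 0.01314/9.650 = 0.001362 m/d
t = L/v_c = 39.3/0.001362 = 28860 d
   = 28860/365 = 79.1 yr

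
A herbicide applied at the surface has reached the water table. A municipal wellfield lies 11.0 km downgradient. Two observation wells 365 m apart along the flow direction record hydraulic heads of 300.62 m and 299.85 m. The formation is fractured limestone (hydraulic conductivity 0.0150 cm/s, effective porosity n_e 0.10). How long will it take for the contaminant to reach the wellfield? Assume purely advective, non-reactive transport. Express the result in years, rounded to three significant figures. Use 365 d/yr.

Hydraulic gradient i = (300.62 − 299.85) / 365 = 0.77 / 365 = 0.002110
K = 0.0150 cm/s × 864 = 12.96 m/d
Darcy flux q = K·i = 12.96 × 0.002110 = 0.02734 m/d
Seepage velocity v = q / n = 0.02734 / 0.10 = 0.2734 m/d
L = 11.0 km = 11000 m
t = L / v = 11000 / 0.2734 = 40230 d
   = 40230 / 365 = 110 yr

110 years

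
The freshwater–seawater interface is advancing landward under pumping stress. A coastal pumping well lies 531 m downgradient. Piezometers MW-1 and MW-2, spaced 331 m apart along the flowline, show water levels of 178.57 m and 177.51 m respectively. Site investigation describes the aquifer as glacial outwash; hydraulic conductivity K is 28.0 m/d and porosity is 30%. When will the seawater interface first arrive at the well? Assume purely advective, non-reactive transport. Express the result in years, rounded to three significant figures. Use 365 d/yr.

Hydraulic gradient i = (178.57 − 177.51) / 331 = 1.06 / 331 = 0.003202
Darcy flux q = K·i = 28.0 × 0.003202 = 0.08967 m/d
v = Ki/n = 28.0·0.003202/0.30 = 0.2989 m/d
t = L / v = 531 / 0.2989 = 1777 d
   = 1777 / 365 = 4.87 yr

4.87 years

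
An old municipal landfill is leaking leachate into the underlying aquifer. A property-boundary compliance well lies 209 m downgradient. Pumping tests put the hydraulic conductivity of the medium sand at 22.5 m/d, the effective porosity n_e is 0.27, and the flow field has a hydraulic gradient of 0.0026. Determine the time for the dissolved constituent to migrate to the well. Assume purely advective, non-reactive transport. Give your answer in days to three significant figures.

Specific discharge q = 22.5 × 0.0026 = 0.05850 m/d
v_s = q/n_e = 0.05850/0.27 = 0.2167 m/d
t = L / v = 209 / 0.2167 = 964.6 d

965 days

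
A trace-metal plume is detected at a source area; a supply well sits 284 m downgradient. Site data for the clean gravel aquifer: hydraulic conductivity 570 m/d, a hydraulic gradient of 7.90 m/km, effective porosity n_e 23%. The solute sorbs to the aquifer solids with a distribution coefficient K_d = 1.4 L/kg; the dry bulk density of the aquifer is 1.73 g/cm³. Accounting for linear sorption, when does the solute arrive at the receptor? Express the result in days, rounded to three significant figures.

167 days

q = Ki = 570 × 0.0079 = 4.503 m/d
v_s = q/n_e = 4.503/0.23 = 19.58 m/d
Retardation R = 1 + ρ_b·K_d/n = 1 + 1.73×1.4/0.23 = 11.53
Contaminant velocity v_c = v/R = 19.58/11.53 = 1.698 m/d
t = L/v_c = 284/1.698 = 167.3 d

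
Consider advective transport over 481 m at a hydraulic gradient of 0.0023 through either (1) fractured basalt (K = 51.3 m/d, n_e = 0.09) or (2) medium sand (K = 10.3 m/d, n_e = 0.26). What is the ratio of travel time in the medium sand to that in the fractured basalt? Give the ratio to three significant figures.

14.4

Unit 1 (fractured basalt): v = 51.3×0.0023/0.09 = 1.311 m/d, t = 481/1.311 = 366.9 d
Unit 2 (medium sand): v = 10.3×0.0023/0.26 = 0.09112 m/d, t = 481/0.09112 = 5279 d
t(medium sand) / t(fractured basalt) = 5279/366.9 = 14.4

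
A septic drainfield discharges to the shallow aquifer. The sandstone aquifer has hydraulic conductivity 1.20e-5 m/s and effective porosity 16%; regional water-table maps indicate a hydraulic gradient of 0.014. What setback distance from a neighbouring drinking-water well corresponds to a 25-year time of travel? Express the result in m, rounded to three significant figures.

K = 1.20e-5 m/s × 86400 s/d = 1.037 m/d
Darcy flux q = K·i = 1.037 × 0.014 = 0.01452 m/d
Average linear velocity = 0.01452 / 0.16 = 0.09072 m/d
T = 25 yr × 365 = 9125 d
L = v × T = 0.09072 × 9125 = 827.8 m

828 m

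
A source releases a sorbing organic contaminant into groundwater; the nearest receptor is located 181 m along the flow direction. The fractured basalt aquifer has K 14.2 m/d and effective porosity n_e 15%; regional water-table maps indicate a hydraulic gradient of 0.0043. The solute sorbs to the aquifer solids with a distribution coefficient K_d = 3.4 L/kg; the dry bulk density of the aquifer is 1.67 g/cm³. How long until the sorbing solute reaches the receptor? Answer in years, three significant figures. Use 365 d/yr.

47.3 years

q = Ki = 14.2 × 0.0043 = 0.06106 m/d
Seepage velocity v = q / n = 0.06106 / 0.15 = 0.4071 m/d
Retardation R = 1 + ρ_b·K_d/n = 1 + 1.67×3.4/0.15 = 38.85
Contaminant velocity v_c = v/R = 0.4071/38.85 = 0.01048 m/d
t = L/v_c = 181/0.01048 = 17280 d
   = 17280/365 = 47.3 yr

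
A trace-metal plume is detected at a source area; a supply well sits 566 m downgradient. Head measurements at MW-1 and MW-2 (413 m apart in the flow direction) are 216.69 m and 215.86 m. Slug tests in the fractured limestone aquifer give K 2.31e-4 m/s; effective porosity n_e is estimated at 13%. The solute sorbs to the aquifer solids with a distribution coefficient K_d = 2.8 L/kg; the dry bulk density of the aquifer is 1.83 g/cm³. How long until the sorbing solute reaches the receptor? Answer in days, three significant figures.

Hydraulic gradient i = (216.69 − 215.86) / 413 = 0.83 / 413 = 0.002010
K = 2.31e-4 m/s × 86400 s/d = 19.96 m/d
Specific discharge q = 19.96 × 0.002010 = 0.04011 m/d
Average linear velocity = 0.04011 / 0.13 = 0.3085 m/d
Retardation R = 1 + ρ_b·K_d/n = 1 + 1.83×2.8/0.13 = 40.42
Contaminant velocity v_c = v/R = 0.3085/40.42 = 0.007634 m/d
t = L/v_c = 566/0.007634 = 74140 d

74100 days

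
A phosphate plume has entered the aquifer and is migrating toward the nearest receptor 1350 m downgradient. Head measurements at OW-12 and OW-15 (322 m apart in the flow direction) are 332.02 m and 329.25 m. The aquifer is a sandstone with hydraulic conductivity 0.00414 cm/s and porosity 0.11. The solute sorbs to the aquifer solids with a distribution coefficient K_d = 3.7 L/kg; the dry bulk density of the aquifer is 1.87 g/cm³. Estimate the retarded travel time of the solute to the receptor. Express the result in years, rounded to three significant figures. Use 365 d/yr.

Hydraulic gradient i = (332.02 − 329.25) / 322 = 2.77 / 322 = 0.008602
K = 0.00414 cm/s × 864 = 3.577 m/d
q = Ki = 3.577 × 0.008602 = 0.03077 m/d
v = Ki/n = 3.577·0.008602/0.11 = 0.2797 m/d
Retardation R = 1 + ρ_b·K_d/n = 1 + 1.87×3.7/0.11 = 63.90
Contaminant velocity v_c = v/R = 0.2797/63.90 = 0.004378 m/d
t = L/v_c = 1350/0.004378 = 308400 d
   = 308400/365 = 845 yr

845 years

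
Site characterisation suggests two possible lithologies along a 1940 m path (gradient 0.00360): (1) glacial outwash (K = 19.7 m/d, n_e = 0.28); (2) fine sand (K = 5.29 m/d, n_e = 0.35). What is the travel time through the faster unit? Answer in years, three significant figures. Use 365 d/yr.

Unit 1 (glacial outwash): v = 19.7×0.0036/0.28 = 0.2533 m/d, t = 1940/0.2533 = 7659 d
Unit 2 (fine sand): v = 5.29×0.0036/0.35 = 0.05441 m/d, t = 1940/0.05441 = 35650 d
Faster: 7659 d / 365 = 21.0 yr

21.0 years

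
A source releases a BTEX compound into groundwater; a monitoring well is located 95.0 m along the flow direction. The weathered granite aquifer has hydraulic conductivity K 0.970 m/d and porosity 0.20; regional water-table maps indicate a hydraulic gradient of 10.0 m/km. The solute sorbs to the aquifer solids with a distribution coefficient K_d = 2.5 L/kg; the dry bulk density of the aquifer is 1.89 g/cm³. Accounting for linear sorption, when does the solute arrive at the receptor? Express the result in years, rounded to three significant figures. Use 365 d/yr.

Specific discharge q = 0.970 × 0.010 = 0.009700 m/d
v_s = q/n_e = 0.009700/0.20 = 0.04850 m/d
Retardation R = 1 + ρ_b·K_d/n = 1 + 1.89×2.5/0.20 = 24.62
Contaminant velocity v_c = v/R = 0.04850/24.62 = 0.001970 m/d
t = L/v_c = 95.0/0.001970 = 48230 d
   = 48230/365 = 132 yr

132 years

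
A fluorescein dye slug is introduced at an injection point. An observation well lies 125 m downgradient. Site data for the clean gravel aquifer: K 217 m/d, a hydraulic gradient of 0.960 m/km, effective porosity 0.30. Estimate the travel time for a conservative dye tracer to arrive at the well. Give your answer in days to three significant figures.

q = Ki = 217 × 9.6e-4 = 0.2083 m/d
Average linear velocity = 0.2083 / 0.30 = 0.6944 m/d
t = L / v = 125 / 0.6944 = 180.0 d

180 days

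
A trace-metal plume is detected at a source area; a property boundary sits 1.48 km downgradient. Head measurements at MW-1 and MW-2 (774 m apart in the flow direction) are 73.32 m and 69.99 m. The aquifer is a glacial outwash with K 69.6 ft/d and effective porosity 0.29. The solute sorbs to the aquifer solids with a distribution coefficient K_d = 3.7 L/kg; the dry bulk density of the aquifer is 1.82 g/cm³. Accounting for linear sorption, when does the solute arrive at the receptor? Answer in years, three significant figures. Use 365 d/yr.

Hydraulic gradient i = (73.32 − 69.99) / 774 = 3.33 / 774 = 0.004302
K = 69.6 ft/d × 0.3048 = 21.21 m/d
Specific discharge q = 21.21 × 0.004302 = 0.09127 m/d
Seepage velocity v = q / n = 0.09127 / 0.29 = 0.3147 m/d
Retardation R = 1 + ρ_b·K_d/n = 1 + 1.82×3.7/0.29 = 24.22
Contaminant velocity v_c = v/R = 0.3147/24.22 = 0.01299 m/d
L = 1.48 km = 1480 m
t = L/v_c = 1480/0.01299 = 113900 d
   = 113900/365 = 312 yr

312 years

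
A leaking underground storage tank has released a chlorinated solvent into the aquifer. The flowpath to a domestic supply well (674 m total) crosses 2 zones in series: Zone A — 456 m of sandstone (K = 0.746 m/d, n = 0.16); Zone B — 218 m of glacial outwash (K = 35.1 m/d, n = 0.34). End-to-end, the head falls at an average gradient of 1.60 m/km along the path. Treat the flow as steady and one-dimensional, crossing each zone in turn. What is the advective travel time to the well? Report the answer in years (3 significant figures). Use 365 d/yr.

231 years

Steady 1-D flow in series ⇒ the Darcy flux q is identical in every zone and the zone head losses add (resistances L/K in series).
Σ(L/K) = 456/0.746 + 218/35.1 = 611.3 + 6.211 = 617.5 d
K_eq = L_total / Σ(L/K) = 674 / 617.5 = 1.092 m/d
q = K_eq · i = 1.092 × 0.0016 = 0.001746 m/d (same in every zone)
Zone A: v = q/n = 0.001746/0.16 = 0.01092 m/d → t_A = 456/0.01092 = 41780 d
Zone B: v = q/n = 0.001746/0.34 = 0.005137 m/d → t_B = 218/0.005137 = 42440 d
Total t = 41780 + 42440 = 84220 d
   = 84220 / 365 = 231 yr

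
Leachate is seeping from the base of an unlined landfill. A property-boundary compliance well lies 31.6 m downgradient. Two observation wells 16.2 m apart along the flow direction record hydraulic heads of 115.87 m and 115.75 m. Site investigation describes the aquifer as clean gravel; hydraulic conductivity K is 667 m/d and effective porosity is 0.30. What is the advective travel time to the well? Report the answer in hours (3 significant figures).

46.0 hours

Hydraulic gradient i = (115.87 − 115.75) / 16.2 = 0.12 / 16.2 = 0.007407
Specific discharge q = 667 × 0.007407 = 4.941 m/d
v = Ki/n = 667·0.007407/0.30 = 16.47 m/d
t = L / v = 31.6 / 16.47 = 1.919 d
   = 1.919 × 24 = 46.0 h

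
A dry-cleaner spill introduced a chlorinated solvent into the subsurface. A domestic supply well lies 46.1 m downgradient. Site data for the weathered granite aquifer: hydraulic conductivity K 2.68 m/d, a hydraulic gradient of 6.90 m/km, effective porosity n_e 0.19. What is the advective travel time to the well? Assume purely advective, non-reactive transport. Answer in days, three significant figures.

Specific discharge q = 2.68 × 0.0069 = 0.01849 m/d
Average linear velocity = 0.01849 / 0.19 = 0.09733 m/d
t = L / v = 46.1 / 0.09733 = 473.7 d

474 days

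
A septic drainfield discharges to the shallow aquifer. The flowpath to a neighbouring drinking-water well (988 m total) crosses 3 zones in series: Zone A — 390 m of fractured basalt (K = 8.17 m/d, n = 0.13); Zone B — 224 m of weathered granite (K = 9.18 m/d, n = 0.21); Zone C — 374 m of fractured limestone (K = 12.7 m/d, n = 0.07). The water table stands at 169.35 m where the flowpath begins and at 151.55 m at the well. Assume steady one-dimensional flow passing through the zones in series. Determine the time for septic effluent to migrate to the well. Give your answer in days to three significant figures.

Total head drop ΔH = 169.35 − 151.55 = 17.80 m
Steady 1-D flow in series ⇒ the Darcy flux q is identical in every zone and the zone head losses add (resistances L/K in series).
Σ(L/K) = 390/8.17 + 224/9.18 + 374/12.7 = 47.74 + 24.40 + 29.45 = 101.6 d
q = ΔH / Σ(L/K) = 17.80 / 101.6 = 0.1752 m/d (same in every zone)
Zone A: v = q/n = 0.1752/0.13 = 1.348 m/d → t_A = 390/1.348 = 289.3 d
Zone B: v = q/n = 0.1752/0.21 = 0.8344 m/d → t_B = 224/0.8344 = 268.5 d
Zone C: v = q/n = 0.1752/0.07 = 2.503 m/d → t_C = 374/2.503 = 149.4 d
Total t = 289.3 + 268.5 + 149.4 = 707.2 d

707 days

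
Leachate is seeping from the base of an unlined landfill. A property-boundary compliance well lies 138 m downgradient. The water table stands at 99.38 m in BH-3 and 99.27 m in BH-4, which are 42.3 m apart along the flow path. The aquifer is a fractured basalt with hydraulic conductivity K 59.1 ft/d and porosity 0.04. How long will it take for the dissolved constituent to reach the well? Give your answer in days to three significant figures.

Hydraulic gradient i = (99.38 − 99.27) / 42.3 = 0.11 / 42.3 = 0.002600
K = 59.1 ft/d × 0.3048 = 18.01 m/d
Darcy flux q = K·i = 18.01 × 0.002600 = 0.04684 m/d
Average linear velocity = 0.04684 / 0.04 = 1.171 m/d
t = L / v = 138 / 1.171 = 117.8 d

118 days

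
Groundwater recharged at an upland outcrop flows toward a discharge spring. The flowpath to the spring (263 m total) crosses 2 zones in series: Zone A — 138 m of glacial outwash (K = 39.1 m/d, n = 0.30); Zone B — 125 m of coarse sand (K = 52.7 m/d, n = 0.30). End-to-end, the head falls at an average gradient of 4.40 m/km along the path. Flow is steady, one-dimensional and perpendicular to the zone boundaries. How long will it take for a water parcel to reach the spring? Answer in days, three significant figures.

402 days

Steady 1-D flow in series ⇒ the Darcy flux q is identical in every zone and the zone head losses add (resistances L/K in series).
Σ(L/K) = 138/39.1 + 125/52.7 = 3.529 + 2.372 = 5.901 d
K_eq = L_total / Σ(L/K) = 263 / 5.901 = 44.57 m/d
q = K_eq · i = 44.57 × 0.0044 = 0.1961 m/d (same in every zone)
Zone A: v = q/n = 0.1961/0.30 = 0.6536 m/d → t_A = 138/0.6536 = 211.1 d
Zone B: v = q/n = 0.1961/0.30 = 0.6536 m/d → t_B = 125/0.6536 = 191.2 d
Total t = 211.1 + 191.2 = 402.4 d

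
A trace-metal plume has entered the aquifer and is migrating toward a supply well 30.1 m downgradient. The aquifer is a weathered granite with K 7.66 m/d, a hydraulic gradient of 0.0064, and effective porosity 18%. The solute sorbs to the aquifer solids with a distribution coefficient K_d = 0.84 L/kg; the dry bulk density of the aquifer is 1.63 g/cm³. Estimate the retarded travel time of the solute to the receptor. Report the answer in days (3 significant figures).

951 days

q = Ki = 7.66 × 0.0064 = 0.04902 m/d
v_s = q/n_e = 0.04902/0.18 = 0.2724 m/d
Retardation R = 1 + ρ_b·K_d/n = 1 + 1.63×0.84/0.18 = 8.607
Contaminant velocity v_c = v/R = 0.2724/8.607 = 0.03164 m/d
t = L/v_c = 30.1/0.03164 = 951.2 d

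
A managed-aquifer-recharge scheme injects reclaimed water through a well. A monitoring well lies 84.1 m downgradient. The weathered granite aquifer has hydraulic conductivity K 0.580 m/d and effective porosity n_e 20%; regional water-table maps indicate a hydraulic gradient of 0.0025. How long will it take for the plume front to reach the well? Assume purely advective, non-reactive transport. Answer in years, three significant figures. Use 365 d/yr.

Specific discharge q = 0.580 × 0.0025 = 0.001450 m/d
Average linear velocity = 0.001450 / 0.20 = 0.007250 m/d
t = L / v = 84.1 / 0.007250 = 11600 d
   = 11600 / 365 = 31.8 yr

31.8 years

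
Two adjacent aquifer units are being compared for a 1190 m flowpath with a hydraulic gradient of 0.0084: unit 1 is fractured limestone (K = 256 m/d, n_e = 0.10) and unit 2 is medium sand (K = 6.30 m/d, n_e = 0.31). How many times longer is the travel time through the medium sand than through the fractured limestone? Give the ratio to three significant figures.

126

Unit 1 (fractured limestone): v = 256×0.0084/0.10 = 21.50 m/d, t = 1190/21.50 = 55.34 d
Unit 2 (medium sand): v = 6.30×0.0084/0.31 = 0.1707 m/d, t = 1190/0.1707 = 6971 d
t(medium sand) / t(fractured limestone) = 6971/55.34 = 126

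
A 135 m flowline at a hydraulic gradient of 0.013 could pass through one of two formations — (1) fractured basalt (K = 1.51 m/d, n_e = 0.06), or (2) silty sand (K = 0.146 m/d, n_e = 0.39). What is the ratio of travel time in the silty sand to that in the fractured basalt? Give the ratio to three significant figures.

67.2

Unit 1 (fractured basalt): v = 1.51×0.013/0.06 = 0.3272 m/d, t = 135/0.3272 = 412.6 d
Unit 2 (silty sand): v = 0.146×0.013/0.39 = 0.004867 m/d, t = 135/0.004867 = 27740 d
t(silty sand) / t(fractured basalt) = 27740/412.6 = 67.2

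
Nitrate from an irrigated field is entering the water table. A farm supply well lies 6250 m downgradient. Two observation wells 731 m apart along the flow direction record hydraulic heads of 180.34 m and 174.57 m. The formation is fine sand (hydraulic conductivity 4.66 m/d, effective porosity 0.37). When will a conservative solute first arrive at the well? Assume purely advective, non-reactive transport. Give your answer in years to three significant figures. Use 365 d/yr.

Hydraulic gradient i = (180.34 − 174.57) / 731 = 5.77 / 731 = 0.007893
Specific discharge q = 4.66 × 0.007893 = 0.03678 m/d
Average linear velocity = 0.03678 / 0.37 = 0.09941 m/d
t = L / v = 6250 / 0.09941 = 62870 d
   = 62870 / 365 = 172 yr

172 years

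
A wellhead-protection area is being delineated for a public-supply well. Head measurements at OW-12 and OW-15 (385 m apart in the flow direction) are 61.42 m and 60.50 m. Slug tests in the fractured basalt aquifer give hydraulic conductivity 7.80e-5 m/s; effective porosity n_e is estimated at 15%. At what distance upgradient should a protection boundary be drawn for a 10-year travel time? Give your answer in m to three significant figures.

Hydraulic gradient i = (61.42 − 60.50) / 385 = 0.92 / 385 = 0.002390
K = 7.80e-5 m/s × 86400 s/d = 6.739 m/d
q = Ki = 6.739 × 0.002390 = 0.01610 m/d
v_s = q/n_e = 0.01610/0.15 = 0.1074 m/d
T = 10 yr × 365 = 3650 d
L = v × T = 0.1074 × 3650 = 391.9 m

392 m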